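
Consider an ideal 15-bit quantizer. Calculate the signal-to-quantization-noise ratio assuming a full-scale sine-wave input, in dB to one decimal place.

SNR ≈ 6.02·N + 1.76 dB = 6.02·15 + 1.76 = 92.06 dB.

92.1 dB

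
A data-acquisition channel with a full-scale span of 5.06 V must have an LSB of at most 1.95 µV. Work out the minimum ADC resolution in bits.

Number of steps required ≥ 5.06 V / 1.95 µV = 2594871.79.
Need 2^N ≥ 2594871.79; 2^21 = 2097152, 2^22 = 4194304.
Minimum N = 22.

22 bits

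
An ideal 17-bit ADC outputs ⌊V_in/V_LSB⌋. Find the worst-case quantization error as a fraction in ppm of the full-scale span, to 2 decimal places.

Truncating → worst-case error = 1 LSB = V_FS/2^17, so 1e+06/131072 = 7.62939 ppm of full scale.

7.63 ppm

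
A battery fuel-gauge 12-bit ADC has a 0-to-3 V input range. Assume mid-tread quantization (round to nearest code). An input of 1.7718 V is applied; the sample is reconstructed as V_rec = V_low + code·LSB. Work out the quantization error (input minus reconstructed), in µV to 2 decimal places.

71.48 µV

One LSB is 3 V / 4096 = 0.732 mV.
Scaled input = 2419.0976 LSBs, so code = 2419.
V_rec = 0 + 2419·0.000732422 = 1.7717285 V.
Error = 1.7718 − 1.7717285 = 7.14844e-05 V = 71.48 µV.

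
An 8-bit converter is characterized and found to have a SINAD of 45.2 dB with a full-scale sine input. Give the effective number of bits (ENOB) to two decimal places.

7.22 bits

ENOB = (SINAD − 1.76) / 6.02 = (45.2 − 1.76)/6.02 = 7.216.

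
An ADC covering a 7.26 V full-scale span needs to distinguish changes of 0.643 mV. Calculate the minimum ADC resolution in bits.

14 bits

Number of steps required ≥ 7.26 V / 0.643 mV = 11290.82.
Need 2^N ≥ 11290.82; 2^13 = 8192, 2^14 = 16384.
Minimum N = 14.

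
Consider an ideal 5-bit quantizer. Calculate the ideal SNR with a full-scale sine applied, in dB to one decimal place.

SNR ≈ 6.02·N + 1.76 dB = 6.02·5 + 1.76 = 31.86 dB.

31.9 dB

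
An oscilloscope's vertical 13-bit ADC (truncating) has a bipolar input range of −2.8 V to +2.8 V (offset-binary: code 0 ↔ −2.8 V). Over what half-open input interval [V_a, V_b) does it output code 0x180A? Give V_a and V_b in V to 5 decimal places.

LSB = 5.6/2^13 = 0.684 mV.
Code 0x180A = 6154 decimal.
V_a = V_low + 6154·LSB = 1.40684 V; V_b = V_low + 6155·LSB = 1.40752 V.

[1.40684 V, 1.40752 V)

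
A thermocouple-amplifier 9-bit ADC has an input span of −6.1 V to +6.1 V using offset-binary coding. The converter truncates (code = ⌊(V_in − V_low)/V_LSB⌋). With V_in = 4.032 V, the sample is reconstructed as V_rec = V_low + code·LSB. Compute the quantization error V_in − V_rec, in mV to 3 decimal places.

5.047 mV

LSB = 12.2/2^9 = 23.828 mV.
(4.032 − (−6.1))/0.0238281 = 425.2118; ⌊·⌋ gives code 425.
Code 425 maps back to (−6.1) + 425×0.0238281 V = 4.0269531 V.
Difference: 0.00504688 V → 5.047 mV.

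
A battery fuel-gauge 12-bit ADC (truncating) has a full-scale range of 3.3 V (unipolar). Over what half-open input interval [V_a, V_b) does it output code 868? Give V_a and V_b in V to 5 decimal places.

[0.69932 V, 0.70012 V)

LSB = 3.3/2^12 = 0.806 mV.
V_a = V_low + 868·LSB = 0.699316 V; V_b = V_low + 869·LSB = 0.700122 V.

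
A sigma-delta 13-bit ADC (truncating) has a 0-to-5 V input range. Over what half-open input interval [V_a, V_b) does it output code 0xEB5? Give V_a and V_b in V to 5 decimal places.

LSB = 5/2^13 = 0.610 mV.
Code 0xEB5 = 3765 decimal.
V_a = V_low + 3765·LSB = 2.29797 V; V_b = V_low + 3766·LSB = 2.29858 V.

[2.29797 V, 2.29858 V)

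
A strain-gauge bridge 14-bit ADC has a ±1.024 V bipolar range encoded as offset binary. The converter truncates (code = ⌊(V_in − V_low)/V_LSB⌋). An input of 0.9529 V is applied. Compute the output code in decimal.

Full-scale span = 2.048 V; LSB = 2.048/2^14 = 125.00 µV.
Input sits at 15815.200 steps above V_low.
So the output code is 15815.

code 15815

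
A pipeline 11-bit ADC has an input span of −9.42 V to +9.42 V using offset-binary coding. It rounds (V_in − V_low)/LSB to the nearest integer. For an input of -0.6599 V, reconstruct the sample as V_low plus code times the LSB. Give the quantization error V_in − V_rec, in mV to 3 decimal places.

Step size: 18.84 V ÷ 2^11 = 9.199 mV.
(-0.6599 − (−9.42))/0.00919922 = 952.2656; round gives code 952.
Code 952 maps back to (−9.42) + 952×0.00919922 V = -0.66234375 V.
V_in − V_rec = 0.00244375 V = 2.444 mV.

2.444 mV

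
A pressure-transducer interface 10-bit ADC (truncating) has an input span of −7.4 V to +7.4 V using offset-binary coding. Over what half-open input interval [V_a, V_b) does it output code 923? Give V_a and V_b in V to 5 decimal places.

[5.94023 V, 5.95469 V)

LSB = 14.8/2^10 = 14.453 mV.
V_a = V_low + 923·LSB = 5.94023 V; V_b = V_low + 924·LSB = 5.95469 V.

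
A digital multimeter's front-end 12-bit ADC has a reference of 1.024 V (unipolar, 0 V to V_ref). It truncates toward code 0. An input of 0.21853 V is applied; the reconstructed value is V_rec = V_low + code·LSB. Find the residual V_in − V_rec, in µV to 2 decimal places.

LSB = 1.024/2^12 = 250.00 µV.
(V_in − V_low)/LSB = (0.21853 − 0)/0.00025 = 874.1200 → code 874 (floor).
Reconstructed: 0.2185 V.
Error = 0.21853 − 0.2185 = 3e-05 V = 30.00 µV.

30.00 µV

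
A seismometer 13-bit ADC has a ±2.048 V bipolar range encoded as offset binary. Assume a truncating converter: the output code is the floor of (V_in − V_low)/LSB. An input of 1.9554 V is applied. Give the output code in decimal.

code 8006

With 8192 levels over 4.096 V, one step is 0.500 mV.
(V_in − V_low)/LSB = (1.9554 − (−2.048)) / 0.0005 = 8006.800.
So the output code is 8006.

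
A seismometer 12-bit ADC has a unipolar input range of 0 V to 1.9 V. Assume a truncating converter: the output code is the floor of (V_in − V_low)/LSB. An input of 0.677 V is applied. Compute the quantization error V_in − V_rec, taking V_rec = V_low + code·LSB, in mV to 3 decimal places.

0.218 mV

One LSB is 1.9 V / 4096 = 463.87 µV.
(0.677 − 0)/0.000463867 = 1459.4695; ⌊·⌋ gives code 1459.
V_rec = 0 + 1459·0.000463867 = 0.67678223 V.
Error = 0.677 − 0.67678223 = 0.000217773 V = 0.218 mV.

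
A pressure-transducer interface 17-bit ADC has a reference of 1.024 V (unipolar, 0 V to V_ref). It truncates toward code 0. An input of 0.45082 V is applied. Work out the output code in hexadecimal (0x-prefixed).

LSB = 1.024 V / 131072 = 7.81 µV.
(V_in − V_low)/LSB = (0.45082 − 0) / 7.8125e-06 = 57704.960.
⌊·⌋(57704.960) = 57704.
In hexadecimal (0x-prefixed): 0xE168.

code 0xE168 (decimal 57704)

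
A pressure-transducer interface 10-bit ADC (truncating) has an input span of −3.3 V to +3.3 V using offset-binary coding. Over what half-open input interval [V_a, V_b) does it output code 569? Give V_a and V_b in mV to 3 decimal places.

LSB = 6.6/2^10 = 6.445 mV.
V_a = V_low + 569·LSB = 0.367383 V; V_b = V_low + 570·LSB = 0.373828 V.

[367.383 mV, 373.828 mV)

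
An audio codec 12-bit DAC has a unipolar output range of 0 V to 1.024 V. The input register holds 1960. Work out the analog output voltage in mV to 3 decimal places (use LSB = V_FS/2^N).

490.000 mV

LSB = 1.024 V / 2^12 = 250.00 µV.
V_out = 0 + 1960 × 0.00025 V = 0.49 V.
= 490.000 mV.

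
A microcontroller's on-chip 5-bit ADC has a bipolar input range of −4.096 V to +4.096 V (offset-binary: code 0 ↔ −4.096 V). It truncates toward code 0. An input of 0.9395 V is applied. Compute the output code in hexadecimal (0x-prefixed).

code 0x13 (decimal 19)

With 32 levels over 8.192 V, one step is 256.000 mV.
(V_in − V_low)/LSB = (0.9395 − (−4.096)) / 0.256 = 19.670.
⌊·⌋(19.670) = 19.
In hexadecimal (0x-prefixed): 0x13.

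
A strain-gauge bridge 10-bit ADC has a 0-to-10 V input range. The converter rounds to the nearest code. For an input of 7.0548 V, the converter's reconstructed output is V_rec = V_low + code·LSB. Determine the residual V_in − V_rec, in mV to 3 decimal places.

One LSB is 10 V / 1024 = 9.766 mV.
(V_in − V_low)/LSB = (7.0548 − 0)/0.00976562 = 722.4115 → code 722 (round).
V_rec = 0 + 722·0.00976562 = 7.0507812 V.
V_in − V_rec = 0.00401875 V = 4.019 mV.

4.019 mV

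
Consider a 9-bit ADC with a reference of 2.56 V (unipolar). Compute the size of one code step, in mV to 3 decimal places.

5.000 mV

Full-scale span = 2.56 V.
LSB = 2.56 / 2^9 = 2.56 / 512 = 0.005 V = 5.000 mV.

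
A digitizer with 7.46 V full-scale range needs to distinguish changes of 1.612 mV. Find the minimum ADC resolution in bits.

Number of steps required ≥ 7.46 V / 1.612 mV = 4627.79.
Need 2^N ≥ 4627.79; 2^12 = 4096, 2^13 = 8192.
Minimum N = 13.

13 bits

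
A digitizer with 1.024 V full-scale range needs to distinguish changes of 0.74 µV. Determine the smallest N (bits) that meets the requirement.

21 bits

Number of steps required ≥ 1.024 V / 0.74 µV = 1383783.78.
Need 2^N ≥ 1383783.78; 2^20 = 1048576, 2^21 = 2097152.
Minimum N = 21.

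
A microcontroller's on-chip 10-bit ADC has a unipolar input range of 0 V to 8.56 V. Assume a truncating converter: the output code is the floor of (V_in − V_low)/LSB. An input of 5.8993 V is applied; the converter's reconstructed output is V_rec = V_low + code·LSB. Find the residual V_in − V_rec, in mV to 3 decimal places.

Step size: 8.56 V ÷ 2^10 = 8.359 mV.
Scaled input = 705.7107 LSBs, so code = 705.
V_rec = 0 + 705·0.00835938 = 5.8933594 V.
Error = 5.8993 − 5.8933594 = 0.00594062 V = 5.941 mV.

5.941 mV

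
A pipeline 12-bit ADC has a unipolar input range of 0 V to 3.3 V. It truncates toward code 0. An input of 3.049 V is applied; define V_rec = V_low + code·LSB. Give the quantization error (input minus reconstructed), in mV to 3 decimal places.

LSB = 3.3/2^12 = 0.806 mV.
(3.049 − 0)/0.000805664 = 3784.4558; ⌊·⌋ gives code 3784.
Reconstructed: 3.0486328 V.
Difference: 0.000367188 V → 0.367 mV.

0.367 mV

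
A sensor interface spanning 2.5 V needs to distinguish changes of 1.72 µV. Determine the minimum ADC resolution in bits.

Number of steps required ≥ 2.5 V / 1.72 µV = 1453488.37.
Need 2^N ≥ 1453488.37; 2^20 = 1048576, 2^21 = 2097152.
Minimum N = 21.

21 bits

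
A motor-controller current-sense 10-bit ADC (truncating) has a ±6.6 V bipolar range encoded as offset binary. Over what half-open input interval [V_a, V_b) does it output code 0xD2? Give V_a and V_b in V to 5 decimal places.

LSB = 13.2/2^10 = 12.891 mV.
Code 0xD2 = 210 decimal.
V_a = V_low + 210·LSB = -3.89297 V; V_b = V_low + 211·LSB = -3.88008 V.

[-3.89297 V, -3.88008 V)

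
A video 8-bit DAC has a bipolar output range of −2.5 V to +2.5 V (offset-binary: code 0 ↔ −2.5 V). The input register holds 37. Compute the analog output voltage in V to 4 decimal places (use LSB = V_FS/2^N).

-1.7773 V

LSB = 5 V / 2^8 = 19.531 mV.
V_out = (−2.5) + 37 × 0.0195312 V = -1.77734 V.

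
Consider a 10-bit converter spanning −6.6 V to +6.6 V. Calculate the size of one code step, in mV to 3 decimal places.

12.891 mV

Full-scale span = 13.2 V.
LSB = 13.2 / 2^10 = 13.2 / 1024 = 0.0128906 V = 12.891 mV.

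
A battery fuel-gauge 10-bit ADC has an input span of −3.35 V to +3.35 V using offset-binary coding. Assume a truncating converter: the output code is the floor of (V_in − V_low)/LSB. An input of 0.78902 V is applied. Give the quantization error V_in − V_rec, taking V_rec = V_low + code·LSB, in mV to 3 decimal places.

3.864 mV

LSB = 6.7/2^10 = 6.543 mV.
Scaled input = 632.5905 LSBs, so code = 632.
Reconstructed: 0.78515625 V.
Error = 0.78902 − 0.78515625 = 0.00386375 V = 3.864 mV.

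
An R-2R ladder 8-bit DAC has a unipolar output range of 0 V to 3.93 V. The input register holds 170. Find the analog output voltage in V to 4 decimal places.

LSB = 3.93 V / 2^8 = 15.352 mV.
V_out = 0 + 170 × 0.0153516 V = 2.60977 V.

2.6098 V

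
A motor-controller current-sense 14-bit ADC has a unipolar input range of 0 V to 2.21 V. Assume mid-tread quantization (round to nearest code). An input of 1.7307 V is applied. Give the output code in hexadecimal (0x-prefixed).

code 0x321F (decimal 12831)

LSB = 2.21 V / 16384 = 134.89 µV.
(1.7307 − 0) / 0.000134888 = 12830.674 LSBs.
Round → code 12831.
In hexadecimal (0x-prefixed): 0x321F.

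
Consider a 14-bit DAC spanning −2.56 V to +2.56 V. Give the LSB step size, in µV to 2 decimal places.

Full-scale span = 5.12 V.
LSB = 5.12 / 2^14 = 5.12 / 16384 = 0.0003125 V = 312.50 µV.

312.50 µV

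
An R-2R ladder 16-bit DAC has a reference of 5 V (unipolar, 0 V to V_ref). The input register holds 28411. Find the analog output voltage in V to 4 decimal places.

LSB = 5 V / 2^16 = 76.29 µV.
V_out = 0 + 28411 × 7.62939e-05 V = 2.16759 V.

2.1676 V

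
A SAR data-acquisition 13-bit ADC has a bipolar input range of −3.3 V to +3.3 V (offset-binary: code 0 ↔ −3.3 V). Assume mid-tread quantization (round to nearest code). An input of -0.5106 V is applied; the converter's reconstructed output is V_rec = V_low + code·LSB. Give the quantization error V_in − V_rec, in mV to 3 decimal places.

0.191 mV

LSB = 6.6/2^13 = 0.806 mV.
Scaled input = 3462.2371 LSBs, so code = 3462.
Reconstructed: -0.51079102 V.
Difference: 0.000191016 V → 0.191 mV.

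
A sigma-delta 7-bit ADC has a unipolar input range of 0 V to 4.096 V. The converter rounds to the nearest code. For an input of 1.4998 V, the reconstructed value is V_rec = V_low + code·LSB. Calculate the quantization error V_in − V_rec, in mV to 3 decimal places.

LSB = 4.096/2^7 = 32.000 mV.
(V_in − V_low)/LSB = (1.4998 − 0)/0.032 = 46.8687 → code 47 (round).
Reconstructed: 1.504 V.
V_in − V_rec = -0.0042 V = -4.200 mV.

-4.200 mV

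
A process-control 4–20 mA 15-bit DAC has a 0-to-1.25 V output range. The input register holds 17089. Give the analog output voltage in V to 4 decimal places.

LSB = 1.25 V / 2^15 = 38.15 µV.
V_out = 0 + 17089 × 3.8147e-05 V = 0.651894 V.

0.6519 V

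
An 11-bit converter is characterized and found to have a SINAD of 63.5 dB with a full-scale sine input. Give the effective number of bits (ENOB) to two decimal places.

ENOB = (SINAD − 1.76) / 6.02 = (63.5 − 1.76)/6.02 = 10.256.

10.26 bits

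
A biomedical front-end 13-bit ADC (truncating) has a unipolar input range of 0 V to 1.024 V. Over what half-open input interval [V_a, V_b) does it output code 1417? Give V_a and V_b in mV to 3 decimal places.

[177.125 mV, 177.250 mV)

LSB = 1.024/2^13 = 125.00 µV.
V_a = V_low + 1417·LSB = 0.177125 V; V_b = V_low + 1418·LSB = 0.17725 V.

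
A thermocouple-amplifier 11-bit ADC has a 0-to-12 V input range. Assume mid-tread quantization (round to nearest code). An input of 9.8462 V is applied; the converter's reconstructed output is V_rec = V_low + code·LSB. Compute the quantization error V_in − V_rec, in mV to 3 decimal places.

2.450 mV

LSB = 12/2^11 = 5.859 mV.
(V_in − V_low)/LSB = (9.8462 − 0)/0.00585938 = 1680.4181 → code 1680 (round).
V_rec = 0 + 1680·0.00585938 = 9.84375 V.
V_in − V_rec = 0.00245 V = 2.450 mV.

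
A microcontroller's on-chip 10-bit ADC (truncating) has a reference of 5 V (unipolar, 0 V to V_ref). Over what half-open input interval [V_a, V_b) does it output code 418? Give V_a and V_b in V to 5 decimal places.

LSB = 5/2^10 = 4.883 mV.
V_a = V_low + 418·LSB = 2.04102 V; V_b = V_low + 419·LSB = 2.0459 V.

[2.04102 V, 2.04590 V)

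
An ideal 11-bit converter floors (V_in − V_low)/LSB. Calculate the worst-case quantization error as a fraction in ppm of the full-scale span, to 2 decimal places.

Truncating → worst-case error = 1 LSB = V_FS/2^11, so 1e+06/2048 = 488.281 ppm of full scale.

488.28 ppm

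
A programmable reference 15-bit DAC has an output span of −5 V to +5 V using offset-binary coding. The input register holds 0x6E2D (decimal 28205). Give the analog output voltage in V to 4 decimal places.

3.6075 V

LSB = 10 V / 2^15 = 305.18 µV.
Code 0x6E2D = 28205 decimal.
V_out = (−5) + 28205 × 0.000305176 V = 3.60748 V.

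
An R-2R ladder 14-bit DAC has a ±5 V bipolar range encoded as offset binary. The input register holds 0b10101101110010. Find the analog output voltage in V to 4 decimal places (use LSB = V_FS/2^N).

LSB = 10 V / 2^14 = 0.610 mV.
Code 0b10101101110010 = 11122 decimal.
V_out = (−5) + 11122 × 0.000610352 V = 1.78833 V.

1.7883 V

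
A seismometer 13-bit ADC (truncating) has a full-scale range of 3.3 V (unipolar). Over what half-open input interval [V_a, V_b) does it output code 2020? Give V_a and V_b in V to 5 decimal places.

LSB = 3.3/2^13 = 402.83 µV.
V_a = V_low + 2020·LSB = 0.813721 V; V_b = V_low + 2021·LSB = 0.814124 V.

[0.81372 V, 0.81412 V)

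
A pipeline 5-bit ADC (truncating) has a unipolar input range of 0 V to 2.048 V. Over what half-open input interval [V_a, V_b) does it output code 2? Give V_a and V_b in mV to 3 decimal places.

LSB = 2.048/2^5 = 64.000 mV.
V_a = V_low + 2·LSB = 0.128 V; V_b = V_low + 3·LSB = 0.192 V.

[128.000 mV, 192.000 mV)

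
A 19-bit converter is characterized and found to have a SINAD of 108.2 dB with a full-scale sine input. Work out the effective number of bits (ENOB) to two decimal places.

17.68 bits

ENOB = (SINAD − 1.76) / 6.02 = (108.2 − 1.76)/6.02 = 17.681.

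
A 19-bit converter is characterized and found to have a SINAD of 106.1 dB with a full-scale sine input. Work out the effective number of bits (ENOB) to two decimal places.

17.33 bits

ENOB = (SINAD − 1.76) / 6.02 = (106.1 − 1.76)/6.02 = 17.332.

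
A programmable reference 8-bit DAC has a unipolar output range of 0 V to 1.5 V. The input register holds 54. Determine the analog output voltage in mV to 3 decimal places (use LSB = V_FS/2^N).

LSB = 1.5 V / 2^8 = 5.859 mV.
V_out = 0 + 54 × 0.00585938 V = 0.316406 V.
= 316.406 mV.

316.406 mV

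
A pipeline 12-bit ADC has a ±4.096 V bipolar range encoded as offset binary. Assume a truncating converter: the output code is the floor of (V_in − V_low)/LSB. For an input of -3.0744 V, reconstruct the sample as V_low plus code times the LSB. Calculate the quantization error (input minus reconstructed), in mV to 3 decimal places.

LSB = 8.192/2^12 = 2.000 mV.
(-3.0744 − (−4.096))/0.002 = 510.8000; ⌊·⌋ gives code 510.
Code 510 maps back to (−4.096) + 510×0.002 V = -3.076 V.
V_in − V_rec = 0.0016 V = 1.600 mV.

1.600 mV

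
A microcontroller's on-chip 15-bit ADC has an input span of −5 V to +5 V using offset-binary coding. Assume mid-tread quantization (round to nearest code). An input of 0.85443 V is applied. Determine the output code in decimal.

code 19184

LSB = 10 V / 32768 = 305.18 µV.
(V_in − V_low)/LSB = (0.85443 − (−5)) / 0.000305176 = 19183.796.
round(19183.796) = 19184.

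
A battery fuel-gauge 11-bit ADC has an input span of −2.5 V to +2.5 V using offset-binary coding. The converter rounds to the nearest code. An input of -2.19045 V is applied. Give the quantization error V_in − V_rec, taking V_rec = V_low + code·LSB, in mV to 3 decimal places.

-0.509 mV

LSB = 5/2^11 = 2.441 mV.
Scaled input = 126.7917 LSBs, so code = 127.
Reconstructed: -2.1899414 V.
Error = -2.19045 − (−2.1899414) = -0.000508594 V = -0.509 mV.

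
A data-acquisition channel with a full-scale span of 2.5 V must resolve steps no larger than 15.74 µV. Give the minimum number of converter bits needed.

18 bits

Number of steps required ≥ 2.5 V / 15.74 µV = 158831.00.
Need 2^N ≥ 158831.00; 2^17 = 131072, 2^18 = 262144.
Minimum N = 18.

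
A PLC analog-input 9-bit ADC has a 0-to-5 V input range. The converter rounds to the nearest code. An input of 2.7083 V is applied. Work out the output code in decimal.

With 512 levels over 5 V, one step is 9.766 mV.
(V_in − V_low)/LSB = (2.7083 − 0) / 0.00976562 = 277.330.
So the output code is 277.

code 277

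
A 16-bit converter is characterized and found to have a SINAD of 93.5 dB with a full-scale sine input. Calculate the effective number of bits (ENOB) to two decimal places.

15.24 bits

ENOB = (SINAD − 1.76) / 6.02 = (93.5 − 1.76)/6.02 = 15.239.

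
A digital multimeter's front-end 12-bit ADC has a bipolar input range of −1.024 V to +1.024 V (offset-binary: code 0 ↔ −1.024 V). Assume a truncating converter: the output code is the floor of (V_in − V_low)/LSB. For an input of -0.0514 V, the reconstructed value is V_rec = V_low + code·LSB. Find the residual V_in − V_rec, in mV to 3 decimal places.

0.100 mV

LSB = 2.048/2^12 = 0.500 mV.
Scaled input = 1945.2000 LSBs, so code = 1945.
Reconstructed: -0.0515 V.
Difference: 0.0001 V → 0.100 mV.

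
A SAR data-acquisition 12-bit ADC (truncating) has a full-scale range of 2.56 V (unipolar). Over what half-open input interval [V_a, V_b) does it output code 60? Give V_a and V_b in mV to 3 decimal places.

LSB = 2.56/2^12 = 0.625 mV.
V_a = V_low + 60·LSB = 0.0375 V; V_b = V_low + 61·LSB = 0.038125 V.

[37.500 mV, 38.125 mV)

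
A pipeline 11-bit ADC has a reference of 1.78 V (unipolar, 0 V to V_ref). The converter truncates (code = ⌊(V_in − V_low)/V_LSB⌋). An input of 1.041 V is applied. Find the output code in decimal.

LSB = 1.78 V / 2048 = 0.869 mV.
(V_in − V_low)/LSB = (1.041 − 0) / 0.000869141 = 1197.735.
So the output code is 1197.

code 1197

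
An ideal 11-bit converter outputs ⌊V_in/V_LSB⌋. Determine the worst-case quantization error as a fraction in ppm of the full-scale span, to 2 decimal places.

488.28 ppm

Truncating → worst-case error = 1 LSB = V_FS/2^11, so 1e+06/2048 = 488.281 ppm of full scale.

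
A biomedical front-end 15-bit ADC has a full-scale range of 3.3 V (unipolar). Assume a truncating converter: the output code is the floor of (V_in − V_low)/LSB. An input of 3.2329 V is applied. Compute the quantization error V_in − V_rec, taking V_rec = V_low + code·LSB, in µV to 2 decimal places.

One LSB is 3.3 V / 32768 = 100.71 µV.
Scaled input = 32101.7173 LSBs, so code = 32101.
Code 32101 maps back to 0 + 32101×0.000100708 V = 3.2328278 V.
V_in − V_rec = 7.22412e-05 V = 72.24 µV.

72.24 µV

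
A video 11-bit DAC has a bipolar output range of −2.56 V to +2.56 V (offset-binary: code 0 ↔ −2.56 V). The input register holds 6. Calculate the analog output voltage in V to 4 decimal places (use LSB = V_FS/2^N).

LSB = 5.12 V / 2^11 = 2.500 mV.
V_out = (−2.56) + 6 × 0.0025 V = -2.545 V.

-2.5450 V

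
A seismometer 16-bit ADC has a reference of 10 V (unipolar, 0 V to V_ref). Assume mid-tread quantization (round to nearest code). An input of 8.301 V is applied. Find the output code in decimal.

With 65536 levels over 10 V, one step is 152.59 µV.
(8.301 − 0) / 0.000152588 = 54401.434 LSBs.
So the output code is 54401.

code 54401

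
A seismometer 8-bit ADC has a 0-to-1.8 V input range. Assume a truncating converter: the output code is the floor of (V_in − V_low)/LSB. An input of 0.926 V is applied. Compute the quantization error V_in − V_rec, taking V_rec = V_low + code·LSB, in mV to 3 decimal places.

LSB = 1.8/2^8 = 7.031 mV.
(V_in − V_low)/LSB = (0.926 − 0)/0.00703125 = 131.6978 → code 131 (floor).
V_rec = 0 + 131·0.00703125 = 0.92109375 V.
Difference: 0.00490625 V → 4.906 mV.

4.906 mV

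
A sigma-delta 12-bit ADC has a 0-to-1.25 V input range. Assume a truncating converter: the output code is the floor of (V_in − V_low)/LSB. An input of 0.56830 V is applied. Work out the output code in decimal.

code 1862

LSB = 1.25 V / 4096 = 305.18 µV.
Input sits at 1862.205 steps above V_low.
Floor → code 1862.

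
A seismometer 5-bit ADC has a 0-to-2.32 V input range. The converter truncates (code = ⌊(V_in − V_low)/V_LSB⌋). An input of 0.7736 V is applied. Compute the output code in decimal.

code 10

Full-scale span = 2.32 V; LSB = 2.32/2^5 = 72.500 mV.
(0.7736 − 0) / 0.0725 = 10.670 LSBs.
⌊·⌋(10.670) = 10.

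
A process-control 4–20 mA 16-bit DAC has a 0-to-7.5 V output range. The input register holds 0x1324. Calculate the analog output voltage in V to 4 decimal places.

0.5608 V

LSB = 7.5 V / 2^16 = 114.44 µV.
Code 0x1324 = 4900 decimal.
V_out = 0 + 4900 × 0.000114441 V = 0.56076 V.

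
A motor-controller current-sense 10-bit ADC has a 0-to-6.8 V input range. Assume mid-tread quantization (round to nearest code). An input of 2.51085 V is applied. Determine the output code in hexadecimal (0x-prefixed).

With 1024 levels over 6.8 V, one step is 6.641 mV.
Input sits at 378.104 steps above V_low.
Round → code 378.
In hexadecimal (0x-prefixed): 0x17A.

code 0x17A (decimal 378)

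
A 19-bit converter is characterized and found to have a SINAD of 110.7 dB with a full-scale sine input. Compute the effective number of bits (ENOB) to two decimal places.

ENOB = (SINAD − 1.76) / 6.02 = (110.7 − 1.76)/6.02 = 18.096.

18.10 bits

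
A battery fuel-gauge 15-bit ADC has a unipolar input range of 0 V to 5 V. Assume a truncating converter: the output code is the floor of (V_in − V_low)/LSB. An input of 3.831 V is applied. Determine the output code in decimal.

Full-scale span = 5 V; LSB = 5/2^15 = 152.59 µV.
(3.831 − 0) / 0.000152588 = 25106.842 LSBs.
⌊·⌋(25106.842) = 25106.

code 25106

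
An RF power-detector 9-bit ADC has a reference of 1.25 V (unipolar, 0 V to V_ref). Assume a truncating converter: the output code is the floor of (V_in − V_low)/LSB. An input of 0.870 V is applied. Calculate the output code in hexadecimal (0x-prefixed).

code 0x164 (decimal 356)

With 512 levels over 1.25 V, one step is 2.441 mV.
(V_in − V_low)/LSB = (0.870 − 0) / 0.00244141 = 356.352.
⌊·⌋(356.352) = 356.
In hexadecimal (0x-prefixed): 0x164.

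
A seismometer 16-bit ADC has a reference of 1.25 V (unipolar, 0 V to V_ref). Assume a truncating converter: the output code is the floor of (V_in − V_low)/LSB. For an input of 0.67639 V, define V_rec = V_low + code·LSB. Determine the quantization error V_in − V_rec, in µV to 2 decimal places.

Step size: 1.25 V ÷ 2^16 = 19.07 µV.
Scaled input = 35462.3160 LSBs, so code = 35462.
V_rec = 0 + 35462·1.90735e-05 = 0.67638397 V.
Difference: 6.02783e-06 V → 6.03 µV.

6.03 µV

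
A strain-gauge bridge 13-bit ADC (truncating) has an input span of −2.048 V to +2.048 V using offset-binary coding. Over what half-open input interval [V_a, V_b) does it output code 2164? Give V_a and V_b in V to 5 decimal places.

LSB = 4.096/2^13 = 0.500 mV.
V_a = V_low + 2164·LSB = -0.966 V; V_b = V_low + 2165·LSB = -0.9655 V.

[-0.96600 V, -0.96550 V)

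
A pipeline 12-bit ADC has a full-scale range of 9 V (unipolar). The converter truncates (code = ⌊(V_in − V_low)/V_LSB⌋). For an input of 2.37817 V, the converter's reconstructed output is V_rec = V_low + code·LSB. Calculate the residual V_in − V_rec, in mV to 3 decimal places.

0.729 mV

LSB = 9/2^12 = 2.197 mV.
(2.37817 − 0)/0.00219727 = 1082.3316; ⌊·⌋ gives code 1082.
V_rec = 0 + 1082·0.00219727 = 2.3774414 V.
Error = 2.37817 − 2.3774414 = 0.000728594 V = 0.729 mV.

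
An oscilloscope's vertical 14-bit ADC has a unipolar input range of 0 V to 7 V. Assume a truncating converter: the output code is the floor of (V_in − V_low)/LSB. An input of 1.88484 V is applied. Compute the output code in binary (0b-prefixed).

With 16384 levels over 7 V, one step is 427.25 µV.
Input sits at 4411.603 steps above V_low.
So the output code is 4411.
In binary (0b-prefixed): 0b1000100111011.

code 0b1000100111011 (decimal 4411)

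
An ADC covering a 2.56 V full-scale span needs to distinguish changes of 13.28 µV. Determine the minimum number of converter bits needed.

Number of steps required ≥ 2.56 V / 13.28 µV = 192771.08.
Need 2^N ≥ 192771.08; 2^17 = 131072, 2^18 = 262144.
Minimum N = 18.

18 bits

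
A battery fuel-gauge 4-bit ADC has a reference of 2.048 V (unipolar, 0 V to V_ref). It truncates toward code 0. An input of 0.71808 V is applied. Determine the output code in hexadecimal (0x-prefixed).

With 16 levels over 2.048 V, one step is 128.000 mV.
(0.71808 − 0) / 0.128 = 5.610 LSBs.
Floor → code 5.
In hexadecimal (0x-prefixed): 0x5.

code 0x5 (decimal 5)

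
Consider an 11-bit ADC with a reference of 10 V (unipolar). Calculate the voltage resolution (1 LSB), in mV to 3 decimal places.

Full-scale span = 10 V.
LSB = 10 / 2^11 = 10 / 2048 = 0.00488281 V = 4.883 mV.

4.883 mV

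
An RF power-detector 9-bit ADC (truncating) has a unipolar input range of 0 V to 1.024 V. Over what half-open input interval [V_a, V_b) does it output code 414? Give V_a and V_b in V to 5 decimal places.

[0.82800 V, 0.83000 V)

LSB = 1.024/2^9 = 2.000 mV.
V_a = V_low + 414·LSB = 0.828 V; V_b = V_low + 415·LSB = 0.83 V.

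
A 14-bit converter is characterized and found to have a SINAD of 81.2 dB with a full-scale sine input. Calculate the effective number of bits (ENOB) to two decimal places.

ENOB = (SINAD − 1.76) / 6.02 = (81.2 − 1.76)/6.02 = 13.196.

13.20 bits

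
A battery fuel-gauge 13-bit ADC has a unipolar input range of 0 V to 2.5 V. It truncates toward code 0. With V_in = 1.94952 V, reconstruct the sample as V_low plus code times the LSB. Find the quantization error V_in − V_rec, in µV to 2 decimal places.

LSB = 2.5/2^13 = 305.18 µV.
(V_in − V_low)/LSB = (1.94952 − 0)/0.000305176 = 6388.1871 → code 6388 (floor).
Reconstructed: 1.9494629 V.
V_in − V_rec = 5.71094e-05 V = 57.11 µV.

57.11 µV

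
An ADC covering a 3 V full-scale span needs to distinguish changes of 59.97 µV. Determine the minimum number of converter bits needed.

16 bits

Number of steps required ≥ 3 V / 59.97 µV = 50025.01.
Need 2^N ≥ 50025.01; 2^15 = 32768, 2^16 = 65536.
Minimum N = 16.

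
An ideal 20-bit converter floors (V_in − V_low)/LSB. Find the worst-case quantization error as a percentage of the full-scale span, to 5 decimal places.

Truncating → worst-case error = 1 LSB = V_FS/2^20, so 100/1048576 = 9.53674e-05 % of full scale.

0.00010 %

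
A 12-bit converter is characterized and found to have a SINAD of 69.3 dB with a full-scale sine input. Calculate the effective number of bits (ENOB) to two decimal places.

11.22 bits

ENOB = (SINAD − 1.76) / 6.02 = (69.3 − 1.76)/6.02 = 11.219.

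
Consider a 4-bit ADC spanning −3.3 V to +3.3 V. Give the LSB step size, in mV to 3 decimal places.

Full-scale span = 6.6 V.
LSB = 6.6 / 2^4 = 6.6 / 16 = 0.4125 V = 412.500 mV.

412.500 mV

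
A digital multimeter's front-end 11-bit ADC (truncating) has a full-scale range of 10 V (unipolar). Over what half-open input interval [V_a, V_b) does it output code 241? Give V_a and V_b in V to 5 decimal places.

[1.17676 V, 1.18164 V)

LSB = 10/2^11 = 4.883 mV.
V_a = V_low + 241·LSB = 1.17676 V; V_b = V_low + 242·LSB = 1.18164 V.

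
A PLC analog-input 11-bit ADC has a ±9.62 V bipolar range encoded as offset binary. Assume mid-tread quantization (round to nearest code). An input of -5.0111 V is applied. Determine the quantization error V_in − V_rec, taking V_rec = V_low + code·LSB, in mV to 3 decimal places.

One LSB is 19.24 V / 2048 = 9.395 mV.
(V_in − V_low)/LSB = (-5.0111 − (−9.62))/0.00939453 = 490.5939 → code 491 (round).
Code 491 maps back to (−9.62) + 491×0.00939453 V = -5.0072852 V.
Error = -5.0111 − (−5.0072852) = -0.00381484 V = -3.815 mV.

-3.815 mV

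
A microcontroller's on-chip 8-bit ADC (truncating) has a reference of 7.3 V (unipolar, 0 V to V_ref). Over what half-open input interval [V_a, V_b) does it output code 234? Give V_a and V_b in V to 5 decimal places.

LSB = 7.3/2^8 = 28.516 mV.
V_a = V_low + 234·LSB = 6.67266 V; V_b = V_low + 235·LSB = 6.70117 V.

[6.67266 V, 6.70117 V)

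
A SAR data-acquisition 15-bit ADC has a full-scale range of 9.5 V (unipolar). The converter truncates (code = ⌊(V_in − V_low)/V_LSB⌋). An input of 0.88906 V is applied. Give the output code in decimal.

LSB = 9.5 V / 32768 = 289.92 µV.
(0.88906 − 0) / 0.000289917 = 3066.602 LSBs.
⌊·⌋(3066.602) = 3066.

code 3066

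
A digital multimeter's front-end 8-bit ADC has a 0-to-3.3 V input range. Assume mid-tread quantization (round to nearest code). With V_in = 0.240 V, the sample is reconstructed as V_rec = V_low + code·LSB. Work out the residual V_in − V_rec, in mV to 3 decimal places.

-4.922 mV

LSB = 3.3/2^8 = 12.891 mV.
(0.240 − 0)/0.0128906 = 18.6182; round gives code 19.
Code 19 maps back to 0 + 19×0.0128906 V = 0.24492188 V.
V_in − V_rec = -0.00492188 V = -4.922 mV.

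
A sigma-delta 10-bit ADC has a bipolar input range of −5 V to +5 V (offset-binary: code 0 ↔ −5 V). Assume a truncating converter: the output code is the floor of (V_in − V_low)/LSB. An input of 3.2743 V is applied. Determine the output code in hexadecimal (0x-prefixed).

Full-scale span = 10 V; LSB = 10/2^10 = 9.766 mV.
(3.2743 − (−5)) / 0.00976562 = 847.288 LSBs.
So the output code is 847.
In hexadecimal (0x-prefixed): 0x34F.

code 0x34F (decimal 847)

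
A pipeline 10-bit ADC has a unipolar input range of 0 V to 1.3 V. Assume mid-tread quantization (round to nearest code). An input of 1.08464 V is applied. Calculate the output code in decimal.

code 854

Full-scale span = 1.3 V; LSB = 1.3/2^10 = 1.270 mV.
(V_in − V_low)/LSB = (1.08464 − 0) / 0.00126953 = 854.363.
So the output code is 854.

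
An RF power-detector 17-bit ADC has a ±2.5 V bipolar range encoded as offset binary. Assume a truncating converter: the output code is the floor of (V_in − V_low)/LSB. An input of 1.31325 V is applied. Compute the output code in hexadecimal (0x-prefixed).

code 0x1867A (decimal 99962)

LSB = 5 V / 131072 = 38.15 µV.
Input sits at 99962.061 steps above V_low.
Floor → code 99962.
In hexadecimal (0x-prefixed): 0x1867A.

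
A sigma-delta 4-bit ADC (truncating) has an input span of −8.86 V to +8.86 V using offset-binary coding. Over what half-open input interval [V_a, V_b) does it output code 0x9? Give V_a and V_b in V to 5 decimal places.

[1.10750 V, 2.21500 V)

LSB = 17.72/2^4 = 1.1075 V.
Code 0x9 = 9 decimal.
V_a = V_low + 9·LSB = 1.1075 V; V_b = V_low + 10·LSB = 2.215 V.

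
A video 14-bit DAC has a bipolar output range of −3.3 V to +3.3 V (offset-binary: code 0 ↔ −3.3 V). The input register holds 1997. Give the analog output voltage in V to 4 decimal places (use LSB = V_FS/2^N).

LSB = 6.6 V / 2^14 = 402.83 µV.
V_out = (−3.3) + 1997 × 0.000402832 V = -2.49554 V.

-2.4955 V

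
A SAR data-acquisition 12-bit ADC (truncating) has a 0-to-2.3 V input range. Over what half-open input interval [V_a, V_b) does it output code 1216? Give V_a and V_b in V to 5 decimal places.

LSB = 2.3/2^12 = 0.562 mV.
V_a = V_low + 1216·LSB = 0.682813 V; V_b = V_low + 1217·LSB = 0.683374 V.

[0.68281 V, 0.68337 V)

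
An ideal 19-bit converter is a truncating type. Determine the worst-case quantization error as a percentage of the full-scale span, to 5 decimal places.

Truncating → worst-case error = 1 LSB = V_FS/2^19, so 100/524288 = 0.000190735 % of full scale.

0.00019 %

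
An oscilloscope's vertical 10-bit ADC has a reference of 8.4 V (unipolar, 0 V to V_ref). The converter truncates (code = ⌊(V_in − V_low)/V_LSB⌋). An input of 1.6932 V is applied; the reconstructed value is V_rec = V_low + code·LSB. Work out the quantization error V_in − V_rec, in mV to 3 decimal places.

Step size: 8.4 V ÷ 2^10 = 8.203 mV.
Scaled input = 206.4091 LSBs, so code = 206.
Code 206 maps back to 0 + 206×0.00820313 V = 1.6898438 V.
Error = 1.6932 − 1.6898438 = 0.00335625 V = 3.356 mV.

3.356 mV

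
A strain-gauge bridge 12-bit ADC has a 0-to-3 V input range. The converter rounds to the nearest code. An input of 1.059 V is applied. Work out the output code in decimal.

code 1446

Full-scale span = 3 V; LSB = 3/2^12 = 0.732 mV.
(V_in − V_low)/LSB = (1.059 − 0) / 0.000732422 = 1445.888.
round(1445.888) = 1446.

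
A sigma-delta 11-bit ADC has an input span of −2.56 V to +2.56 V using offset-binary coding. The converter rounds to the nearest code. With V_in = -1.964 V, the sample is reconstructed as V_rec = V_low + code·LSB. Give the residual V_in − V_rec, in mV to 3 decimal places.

Step size: 5.12 V ÷ 2^11 = 2.500 mV.
(V_in − V_low)/LSB = (-1.964 − (−2.56))/0.0025 = 238.4000 → code 238 (round).
V_rec = (−2.56) + 238·0.0025 = -1.965 V.
V_in − V_rec = 0.001 V = 1.000 mV.

1.000 mV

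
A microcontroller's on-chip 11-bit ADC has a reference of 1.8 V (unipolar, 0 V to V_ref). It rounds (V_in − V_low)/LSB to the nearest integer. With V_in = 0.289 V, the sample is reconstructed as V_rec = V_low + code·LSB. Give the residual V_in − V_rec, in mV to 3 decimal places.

Step size: 1.8 V ÷ 2^11 = 0.879 mV.
Scaled input = 328.8178 LSBs, so code = 329.
V_rec = 0 + 329·0.000878906 = 0.28916016 V.
Difference: -0.000160156 V → -0.160 mV.

-0.160 mV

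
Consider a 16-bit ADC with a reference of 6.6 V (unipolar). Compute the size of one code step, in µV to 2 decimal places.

Full-scale span = 6.6 V.
LSB = 6.6 / 2^16 = 6.6 / 65536 = 0.000100708 V = 100.71 µV.

100.71 µV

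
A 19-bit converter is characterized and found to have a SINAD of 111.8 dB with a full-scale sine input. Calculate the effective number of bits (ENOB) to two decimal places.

18.28 bits

ENOB = (SINAD − 1.76) / 6.02 = (111.8 − 1.76)/6.02 = 18.279.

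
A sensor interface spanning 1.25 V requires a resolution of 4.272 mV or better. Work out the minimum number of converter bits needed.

Number of steps required ≥ 1.25 V / 4.272 mV = 292.60.
Need 2^N ≥ 292.60; 2^8 = 256, 2^9 = 512.
Minimum N = 9.

9 bits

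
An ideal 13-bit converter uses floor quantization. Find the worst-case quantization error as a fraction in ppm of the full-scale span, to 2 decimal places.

Truncating → worst-case error = 1 LSB = V_FS/2^13, so 1e+06/8192 = 122.07 ppm of full scale.

122.07 ppm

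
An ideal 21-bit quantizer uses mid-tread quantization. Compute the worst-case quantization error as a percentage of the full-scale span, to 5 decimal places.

Rounding → worst-case error = ½ LSB = V_FS/2^22, so 100/4194304 = 2.38419e-05 % of full scale.

0.00002 %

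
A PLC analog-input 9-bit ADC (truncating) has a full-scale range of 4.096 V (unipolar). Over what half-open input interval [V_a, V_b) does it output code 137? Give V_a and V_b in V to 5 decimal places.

LSB = 4.096/2^9 = 8.000 mV.
V_a = V_low + 137·LSB = 1.096 V; V_b = V_low + 138·LSB = 1.104 V.

[1.09600 V, 1.10400 V)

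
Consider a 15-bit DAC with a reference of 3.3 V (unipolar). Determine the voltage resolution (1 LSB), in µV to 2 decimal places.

Full-scale span = 3.3 V.
LSB = 3.3 / 2^15 = 3.3 / 32768 = 0.000100708 V = 100.71 µV.

100.71 µV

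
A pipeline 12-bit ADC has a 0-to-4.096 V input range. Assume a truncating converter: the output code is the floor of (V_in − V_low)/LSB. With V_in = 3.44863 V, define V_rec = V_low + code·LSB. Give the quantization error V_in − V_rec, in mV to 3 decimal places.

0.630 mV

Step size: 4.096 V ÷ 2^12 = 1.000 mV.
(3.44863 − 0)/0.001 = 3448.6300; ⌊·⌋ gives code 3448.
Code 3448 maps back to 0 + 3448×0.001 V = 3.448 V.
Difference: 0.00063 V → 0.630 mV.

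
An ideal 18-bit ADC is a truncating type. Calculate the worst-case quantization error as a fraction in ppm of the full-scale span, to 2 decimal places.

3.81 ppm

Truncating → worst-case error = 1 LSB = V_FS/2^18, so 1e+06/262144 = 3.8147 ppm of full scale.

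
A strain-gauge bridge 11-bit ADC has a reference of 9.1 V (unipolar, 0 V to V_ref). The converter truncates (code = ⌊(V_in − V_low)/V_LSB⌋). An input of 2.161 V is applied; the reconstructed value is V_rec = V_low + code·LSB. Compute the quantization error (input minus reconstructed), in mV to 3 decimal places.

1.527 mV

Step size: 9.1 V ÷ 2^11 = 4.443 mV.
Scaled input = 486.3437 LSBs, so code = 486.
V_rec = 0 + 486·0.00444336 = 2.1594727 V.
V_in − V_rec = 0.00152734 V = 1.527 mV.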